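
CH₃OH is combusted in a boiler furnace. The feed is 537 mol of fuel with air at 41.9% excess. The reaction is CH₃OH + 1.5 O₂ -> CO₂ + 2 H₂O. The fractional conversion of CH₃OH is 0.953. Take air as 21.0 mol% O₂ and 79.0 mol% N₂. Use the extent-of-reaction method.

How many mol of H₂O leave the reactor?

1020 mol

Stoichiometric O₂ = 1.5 × 537 = 805.5 mol; O₂ fed = 805.5 × 1.419 = 1143 mol.
N₂ fed = 1143 × 79/21 = 4300 mol.
Fuel reacted = 0.953 × 537 → ξ = 511.8 mol.
Outlet (n = n₀ + ν ξ):
  CH₃OH: 537 − 1(511.8) = 25.24
  O₂: 1143 − 1.5(511.8) = 375.4
  N₂: 4300 (inert)
  CO₂: 0 + 1(511.8) = 511.8
  H₂O: 0 + 2(511.8) = 1024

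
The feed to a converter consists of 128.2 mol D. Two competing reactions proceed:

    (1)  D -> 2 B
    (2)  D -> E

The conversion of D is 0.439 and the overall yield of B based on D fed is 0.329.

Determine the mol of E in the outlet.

35.2 mol

Yield of B: 2ξ₁ / 128.2 = 0.329 → ξ₁ = 21.09 mol.
Conversion of D: 1ξ₁ + 1ξ₂ = 0.439 × 128.2 = 56.28 → ξ₂ = 35.19 mol.
Outlet amounts (n = n₀ + Σ ν·ξ):
  D: 128.2 − 1(21.09) − 1(35.19) = 71.92
  B: 0 + 2(21.09) = 42.18
  E: 0 + 1(35.19) = 35.19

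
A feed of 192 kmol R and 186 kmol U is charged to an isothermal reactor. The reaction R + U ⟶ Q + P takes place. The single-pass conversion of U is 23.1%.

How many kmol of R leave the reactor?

149 kmol

U reacted = 0.231 × 186 = 42.97 kmol; ν_U = −1, so ξ = 42.97/1 = 42.97 kmol.
Outlet amounts (n = n₀ + ν ξ):
  R: 192 − 1(42.97) = 149
  U: 186 − 1(42.97) = 143
  Q: 0 + 1(42.97) = 42.97
  P: 0 + 1(42.97) = 42.97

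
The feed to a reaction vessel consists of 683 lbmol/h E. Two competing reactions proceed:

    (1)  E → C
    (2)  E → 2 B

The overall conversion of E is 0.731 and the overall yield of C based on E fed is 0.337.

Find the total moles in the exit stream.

Yield of C: 1ξ₁ / 683 = 0.337 → ξ₁ = 230.2 lbmol/h.
Conversion of E: 1ξ₁ + 1ξ₂ = 0.731 × 683 = 499.3 → ξ₂ = 269.1 lbmol/h.
Outlet amounts (n = n₀ + Σ ν·ξ):
  E: 683 − 1(230.2) − 1(269.1) = 183.7
  C: 0 + 1(230.2) = 230.2
  B: 0 + 2(269.1) = 538.2
Total out = 183.7 + 230.2 + 538.2 = 952.1 lbmol/h.

952 lbmol/h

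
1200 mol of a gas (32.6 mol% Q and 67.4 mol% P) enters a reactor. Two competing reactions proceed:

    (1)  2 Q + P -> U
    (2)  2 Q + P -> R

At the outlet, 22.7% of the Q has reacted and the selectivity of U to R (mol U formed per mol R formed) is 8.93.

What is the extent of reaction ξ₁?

Conversion of Q: Q consumed = 0.227 × 391.2 = 88.8 mol = 2ξ₁ + 2ξ₂.
Selectivity: 1ξ₁ / (1ξ₂) = 8.93 → ξ₁ = 8.93 ξ₂.
Substitute: (2·8.93 + 2) ξ₂ = 88.8 → ξ₂ = 4.471 mol, ξ₁ = 39.93 mol.
Outlet amounts (n = n₀ + Σ ν·ξ):
  Q: 391.2 − 2(39.93) − 2(4.471) = 302.4
  P: 808.8 − 1(39.93) − 1(4.471) = 764.4
  U: 0 + 1(39.93) = 39.93
  R: 0 + 1(4.471) = 4.471

ξ₁ = 39.9 mol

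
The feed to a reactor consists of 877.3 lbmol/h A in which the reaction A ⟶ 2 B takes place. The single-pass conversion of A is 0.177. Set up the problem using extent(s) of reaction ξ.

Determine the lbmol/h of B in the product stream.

311 lbmol/h

A reacted = 0.177 × 877.3 = 155.3 lbmol/h; ν_A = −1, so ξ = 155.3/1 = 155.3 lbmol/h.
Outlet amounts (n = n₀ + ν ξ):
  A: 877.3 − 1(155.3) = 722
  B: 0 + 2(155.3) = 310.6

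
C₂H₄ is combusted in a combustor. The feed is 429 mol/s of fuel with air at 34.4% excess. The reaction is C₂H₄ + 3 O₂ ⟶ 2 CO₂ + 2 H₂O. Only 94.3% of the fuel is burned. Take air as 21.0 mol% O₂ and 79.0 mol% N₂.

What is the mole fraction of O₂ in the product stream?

0.0596

Stoichiometric O₂ = 3 × 429 = 1287 mol/s; O₂ fed = 1287 × 1.344 = 1730 mol/s.
N₂ fed = 1730 × 79/21 = 6507 mol/s.
Fuel reacted = 0.943 × 429 → ξ = 404.5 mol/s.
Outlet (n = n₀ + ν ξ):
  C₂H₄: 429 − 1(404.5) = 24.45
  O₂: 1730 − 3(404.5) = 516.1
  N₂: 6507 (inert)
  CO₂: 0 + 2(404.5) = 809.1
  H₂O: 0 + 2(404.5) = 809.1
Total out = 8666 mol/s; y_O₂ = 516.1 / 8666 = 0.05955.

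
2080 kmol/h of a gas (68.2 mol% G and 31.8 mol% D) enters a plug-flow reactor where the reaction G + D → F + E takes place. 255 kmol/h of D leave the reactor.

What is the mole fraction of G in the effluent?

For D: n = n₀ − 1ξ → 255 = 661.4 − 1ξ, giving ξ = 406.4 kmol/h.
Outlet amounts (n = n₀ + ν ξ):
  G: 1419 − 1(406.4) = 1012
  D: 661.4 − 1(406.4) = 255
  F: 0 + 1(406.4) = 406.4
  E: 0 + 1(406.4) = 406.4
Total out = 2080 kmol/h; y_G = 1012 / 2080 = 0.4866.

0.487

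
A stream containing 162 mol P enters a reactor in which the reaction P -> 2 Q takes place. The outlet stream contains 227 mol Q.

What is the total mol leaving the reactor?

For Q: n = n₀ + 2ξ → 227 = 0 + 2ξ, giving ξ = 113.5 mol.
Outlet amounts (n = n₀ + ν ξ):
  P: 162 − 1(113.5) = 48.5
  Q: 0 + 2(113.5) = 227
Total out = 48.5 + 227 = 275.5 mol.

276 mol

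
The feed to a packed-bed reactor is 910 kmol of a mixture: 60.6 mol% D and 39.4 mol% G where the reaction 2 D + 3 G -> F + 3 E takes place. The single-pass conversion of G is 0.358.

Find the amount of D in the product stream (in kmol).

G reacted = 0.358 × 358.5 = 128.4 kmol; ν_G = −3, so ξ = 128.4/3 = 42.79 kmol.
Outlet amounts (n = n₀ + ν ξ):
  D: 551.5 − 2(42.79) = 465.9
  G: 358.5 − 3(42.79) = 230.2
  F: 0 + 1(42.79) = 42.79
  E: 0 + 3(42.79) = 128.4

466 kmol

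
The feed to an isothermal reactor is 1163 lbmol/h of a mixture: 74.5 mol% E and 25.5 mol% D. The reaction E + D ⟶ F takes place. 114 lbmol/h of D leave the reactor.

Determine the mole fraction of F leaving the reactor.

0.186

For D: n = n₀ − 1ξ → 114 = 296.6 − 1ξ, giving ξ = 182.6 lbmol/h.
Outlet amounts (n = n₀ + ν ξ):
  E: 866.4 − 1(182.6) = 683.9
  D: 296.6 − 1(182.6) = 114
  F: 0 + 1(182.6) = 182.6
Total out = 980.4 lbmol/h; y_F = 182.6 / 980.4 = 0.1862.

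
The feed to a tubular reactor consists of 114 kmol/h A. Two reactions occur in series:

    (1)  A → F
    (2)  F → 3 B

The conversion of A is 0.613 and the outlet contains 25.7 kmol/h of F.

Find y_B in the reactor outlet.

Conversion of A: A consumed = 1ξ₁ = 0.613 × 114 → ξ₁ = 69.88 kmol/h.
F balance: n_F = 0 + 1ξ₁ − 1ξ₂ = 25.7 → ξ₂ = (1·69.88 − 25.7)/1 = 44.18 kmol/h.
Outlet amounts (n = n₀ + Σ ν·ξ):
  A: 114 − 1(69.88) = 44.12
  F: 0 + 1(69.88) − 1(44.18) = 25.7
  B: 0 + 3(44.18) = 132.5
Total out = 202.4 kmol/h; y_B = 132.5 / 202.4 = 0.655.

0.655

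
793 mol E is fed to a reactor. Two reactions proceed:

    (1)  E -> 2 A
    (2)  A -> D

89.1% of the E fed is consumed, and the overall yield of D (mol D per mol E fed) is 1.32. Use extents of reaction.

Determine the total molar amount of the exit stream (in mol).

Conversion of E: E consumed = 1ξ₁ = 0.891 × 793 → ξ₁ = 706.6 mol.
Yield of D: 1ξ₂ / 793 = 1.32 → ξ₂ = 1047 mol.
Outlet amounts (n = n₀ + Σ ν·ξ):
  E: 793 − 1(706.6) = 86.44
  A: 0 + 2(706.6) − 1(1047) = 366.4
  D: 0 + 1(1047) = 1047
Total out = 86.44 + 366.4 + 1047 = 1500 mol.

1500 mol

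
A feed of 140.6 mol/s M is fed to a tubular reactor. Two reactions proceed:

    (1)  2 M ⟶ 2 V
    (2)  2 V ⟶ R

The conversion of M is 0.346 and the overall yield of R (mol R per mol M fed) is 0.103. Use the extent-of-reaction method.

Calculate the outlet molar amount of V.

Conversion of M: M consumed = 2ξ₁ = 0.346 × 140.6 → ξ₁ = 24.32 mol/s.
Yield of R: 1ξ₂ / 140.6 = 0.103 → ξ₂ = 14.48 mol/s.
Outlet amounts (n = n₀ + Σ ν·ξ):
  M: 140.6 − 2(24.32) = 91.95
  V: 0 + 2(24.32) − 2(14.48) = 19.68
  R: 0 + 1(14.48) = 14.48

19.7 mol/s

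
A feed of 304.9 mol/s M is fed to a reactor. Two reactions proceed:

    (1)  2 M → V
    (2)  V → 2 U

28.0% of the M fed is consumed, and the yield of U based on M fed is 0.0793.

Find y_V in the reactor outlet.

Conversion of M: M consumed = 2ξ₁ = 0.28 × 304.9 → ξ₁ = 42.69 mol/s.
Yield of U: 2ξ₂ / 304.9 = 0.0793 → ξ₂ = 12.09 mol/s.
Outlet amounts (n = n₀ + Σ ν·ξ):
  M: 304.9 − 2(42.69) = 219.5
  V: 0 + 1(42.69) − 1(12.09) = 30.6
  U: 0 + 2(12.09) = 24.18
Total out = 274.3 mol/s; y_V = 30.6 / 274.3 = 0.1115.

0.112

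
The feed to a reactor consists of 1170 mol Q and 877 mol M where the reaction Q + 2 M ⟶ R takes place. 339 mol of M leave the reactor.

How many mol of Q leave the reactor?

901 mol

For M: n = n₀ − 2ξ → 339 = 877 − 2ξ, giving ξ = 269 mol.
Outlet amounts (n = n₀ + ν ξ):
  Q: 1170 − 1(269) = 901
  M: 877 − 2(269) = 339
  R: 0 + 1(269) = 269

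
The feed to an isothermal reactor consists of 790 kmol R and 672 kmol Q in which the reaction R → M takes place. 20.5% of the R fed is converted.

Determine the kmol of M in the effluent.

R reacted = 0.205 × 790 = 161.9 kmol; ν_R = −1, so ξ = 161.9/1 = 161.9 kmol.
Outlet amounts (n = n₀ + ν ξ):
  R: 790 − 1(161.9) = 628
  M: 0 + 1(161.9) = 161.9
  Q: 672 (inert)

162 kmol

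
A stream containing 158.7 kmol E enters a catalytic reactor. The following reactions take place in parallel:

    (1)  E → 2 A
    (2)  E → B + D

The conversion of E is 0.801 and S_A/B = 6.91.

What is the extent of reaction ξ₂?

ξ₂ = 28.5 kmol

Conversion of E: E consumed = 0.801 × 158.7 = 127.1 kmol = 1ξ₁ + 1ξ₂.
Selectivity: 2ξ₁ / (1ξ₂) = 6.91 → ξ₁ = 3.455 ξ₂.
Substitute: (1·3.455 + 1) ξ₂ = 127.1 → ξ₂ = 28.53 kmol, ξ₁ = 98.58 kmol.
Outlet amounts (n = n₀ + Σ ν·ξ):
  E: 158.7 − 1(98.58) − 1(28.53) = 31.58
  A: 0 + 2(98.58) = 197.2
  B: 0 + 1(28.53) = 28.53
  D: 0 + 1(28.53) = 28.53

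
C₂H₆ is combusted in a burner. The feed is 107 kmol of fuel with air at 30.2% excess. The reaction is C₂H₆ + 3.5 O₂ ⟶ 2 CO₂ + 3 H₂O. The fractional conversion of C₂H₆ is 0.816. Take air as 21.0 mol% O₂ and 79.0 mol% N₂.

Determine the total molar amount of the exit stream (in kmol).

2470 kmol

Stoichiometric O₂ = 3.5 × 107 = 374.5 kmol; O₂ fed = 374.5 × 1.302 = 487.6 kmol.
N₂ fed = 487.6 × 79/21 = 1834 kmol.
Fuel reacted = 0.816 × 107 → ξ = 87.31 kmol.
Outlet (n = n₀ + ν ξ):
  C₂H₆: 107 − 1(87.31) = 19.69
  O₂: 487.6 − 3.5(87.31) = 182
  N₂: 1834 (inert)
  CO₂: 0 + 2(87.31) = 174.6
  H₂O: 0 + 3(87.31) = 261.9
Total out = 19.69 + 182 + 1834 + 174.6 + 261.9 = 2473 kmol.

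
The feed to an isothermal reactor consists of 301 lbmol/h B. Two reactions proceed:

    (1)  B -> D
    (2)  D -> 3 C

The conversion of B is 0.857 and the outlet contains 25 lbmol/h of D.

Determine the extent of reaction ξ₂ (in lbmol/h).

ξ₂ = 233 lbmol/h

Conversion of B: B consumed = 1ξ₁ = 0.857 × 301 → ξ₁ = 258 lbmol/h.
D balance: n_D = 0 + 1ξ₁ − 1ξ₂ = 25 → ξ₂ = (1·258 − 25)/1 = 233 lbmol/h.
Outlet amounts (n = n₀ + Σ ν·ξ):
  B: 301 − 1(258) = 43.04
  D: 0 + 1(258) − 1(233) = 25
  C: 0 + 3(233) = 698.9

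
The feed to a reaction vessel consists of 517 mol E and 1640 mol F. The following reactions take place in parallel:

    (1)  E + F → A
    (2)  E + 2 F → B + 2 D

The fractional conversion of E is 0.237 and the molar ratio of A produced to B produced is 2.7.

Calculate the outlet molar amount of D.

Conversion of E: E consumed = 0.237 × 517 = 122.5 mol = 1ξ₁ + 1ξ₂.
Selectivity: 1ξ₁ / (1ξ₂) = 2.7 → ξ₁ = 2.7 ξ₂.
Substitute: (1·2.7 + 1) ξ₂ = 122.5 → ξ₂ = 33.12 mol, ξ₁ = 89.41 mol.
Outlet amounts (n = n₀ + Σ ν·ξ):
  E: 517 − 1(89.41) − 1(33.12) = 394.5
  F: 1640 − 1(89.41) − 2(33.12) = 1484
  A: 0 + 1(89.41) = 89.41
  B: 0 + 1(33.12) = 33.12
  D: 0 + 2(33.12) = 66.23

66.2 mol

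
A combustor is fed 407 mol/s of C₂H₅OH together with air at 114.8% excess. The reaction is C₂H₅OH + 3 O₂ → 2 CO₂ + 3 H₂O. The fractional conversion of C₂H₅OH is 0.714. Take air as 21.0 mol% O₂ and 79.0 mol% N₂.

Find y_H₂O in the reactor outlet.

0.0661

Stoichiometric O₂ = 3 × 407 = 1221 mol/s; O₂ fed = 1221 × 2.148 = 2623 mol/s.
N₂ fed = 2623 × 79/21 = 9866 mol/s.
Fuel reacted = 0.714 × 407 → ξ = 290.6 mol/s.
Outlet (n = n₀ + ν ξ):
  C₂H₅OH: 407 − 1(290.6) = 116.4
  O₂: 2623 − 3(290.6) = 1751
  N₂: 9866 (inert)
  CO₂: 0 + 2(290.6) = 581.2
  H₂O: 0 + 3(290.6) = 871.8
Total out = 13190 mol/s; y_H₂O = 871.8 / 13190 = 0.06611.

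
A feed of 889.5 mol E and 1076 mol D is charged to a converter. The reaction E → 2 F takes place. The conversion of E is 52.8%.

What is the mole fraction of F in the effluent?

0.386

E reacted = 0.528 × 889.5 = 469.7 mol; ν_E = −1, so ξ = 469.7/1 = 469.7 mol.
Outlet amounts (n = n₀ + ν ξ):
  E: 889.5 − 1(469.7) = 419.8
  F: 0 + 2(469.7) = 939.3
  D: 1076 (inert)
Total out = 2435 mol; y_F = 939.3 / 2435 = 0.3857.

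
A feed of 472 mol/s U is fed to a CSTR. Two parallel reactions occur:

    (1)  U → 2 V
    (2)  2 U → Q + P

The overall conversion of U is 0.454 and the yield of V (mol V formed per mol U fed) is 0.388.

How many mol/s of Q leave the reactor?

Yield of V: 2ξ₁ / 472 = 0.388 → ξ₁ = 91.57 mol/s.
Conversion of U: 1ξ₁ + 2ξ₂ = 0.454 × 472 = 214.3 → ξ₂ = 61.36 mol/s.
Outlet amounts (n = n₀ + Σ ν·ξ):
  U: 472 − 1(91.57) − 2(61.36) = 257.7
  V: 0 + 2(91.57) = 183.1
  Q: 0 + 1(61.36) = 61.36
  P: 0 + 1(61.36) = 61.36

61.4 mol/s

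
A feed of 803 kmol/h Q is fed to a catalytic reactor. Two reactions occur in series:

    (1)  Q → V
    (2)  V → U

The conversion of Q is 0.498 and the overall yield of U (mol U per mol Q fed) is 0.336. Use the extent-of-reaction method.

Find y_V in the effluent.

0.162

Conversion of Q: Q consumed = 1ξ₁ = 0.498 × 803 → ξ₁ = 399.9 kmol/h.
Yield of U: 1ξ₂ / 803 = 0.336 → ξ₂ = 269.8 kmol/h.
Outlet amounts (n = n₀ + Σ ν·ξ):
  Q: 803 − 1(399.9) = 403.1
  V: 0 + 1(399.9) − 1(269.8) = 130.1
  U: 0 + 1(269.8) = 269.8
Total out = 803 kmol/h; y_V = 130.1 / 803 = 0.162.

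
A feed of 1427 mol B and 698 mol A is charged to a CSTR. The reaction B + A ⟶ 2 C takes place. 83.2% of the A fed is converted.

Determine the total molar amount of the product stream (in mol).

A reacted = 0.832 × 698 = 580.7 mol; ν_A = −1, so ξ = 580.7/1 = 580.7 mol.
Outlet amounts (n = n₀ + ν ξ):
  B: 1427 − 1(580.7) = 846.3
  A: 698 − 1(580.7) = 117.3
  C: 0 + 2(580.7) = 1161
Total out = 846.3 + 117.3 + 1161 = 2125 mol.

2120 mol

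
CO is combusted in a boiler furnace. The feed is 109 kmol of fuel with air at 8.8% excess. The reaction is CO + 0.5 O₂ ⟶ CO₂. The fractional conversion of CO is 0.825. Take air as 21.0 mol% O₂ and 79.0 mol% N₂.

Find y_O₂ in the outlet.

Stoichiometric O₂ = 0.5 × 109 = 54.5 kmol; O₂ fed = 54.5 × 1.088 = 59.3 kmol.
N₂ fed = 59.3 × 79/21 = 223.1 kmol.
Fuel reacted = 0.825 × 109 → ξ = 89.92 kmol.
Outlet (n = n₀ + ν ξ):
  CO: 109 − 1(89.92) = 19.08
  O₂: 59.3 − 0.5(89.92) = 14.33
  N₂: 223.1 (inert)
  CO₂: 0 + 1(89.92) = 89.92
Total out = 346.4 kmol; y_O₂ = 14.33 / 346.4 = 0.04138.

0.0414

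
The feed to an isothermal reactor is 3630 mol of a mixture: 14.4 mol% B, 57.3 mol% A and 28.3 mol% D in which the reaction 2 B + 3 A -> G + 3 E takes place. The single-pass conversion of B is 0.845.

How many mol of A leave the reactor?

1420 mol

B reacted = 0.845 × 522.7 = 441.7 mol; ν_B = −2, so ξ = 441.7/2 = 220.8 mol.
Outlet amounts (n = n₀ + ν ξ):
  B: 522.7 − 2(220.8) = 81.02
  A: 2080 − 3(220.8) = 1417
  G: 0 + 1(220.8) = 220.8
  E: 0 + 3(220.8) = 662.5
  D: 1027 (inert)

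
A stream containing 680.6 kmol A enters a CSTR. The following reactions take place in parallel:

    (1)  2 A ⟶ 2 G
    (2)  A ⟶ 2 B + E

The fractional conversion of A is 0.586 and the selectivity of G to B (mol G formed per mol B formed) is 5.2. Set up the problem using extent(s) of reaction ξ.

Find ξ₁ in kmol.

ξ₁ = 182 kmol

Conversion of A: A consumed = 0.586 × 680.6 = 398.8 kmol = 2ξ₁ + 1ξ₂.
Selectivity: 2ξ₁ / (2ξ₂) = 5.2 → ξ₁ = 5.2 ξ₂.
Substitute: (2·5.2 + 1) ξ₂ = 398.8 → ξ₂ = 34.99 kmol, ξ₁ = 181.9 kmol.
Outlet amounts (n = n₀ + Σ ν·ξ):
  A: 680.6 − 2(181.9) − 1(34.99) = 281.8
  G: 0 + 2(181.9) = 363.8
  B: 0 + 2(34.99) = 69.97
  E: 0 + 1(34.99) = 34.99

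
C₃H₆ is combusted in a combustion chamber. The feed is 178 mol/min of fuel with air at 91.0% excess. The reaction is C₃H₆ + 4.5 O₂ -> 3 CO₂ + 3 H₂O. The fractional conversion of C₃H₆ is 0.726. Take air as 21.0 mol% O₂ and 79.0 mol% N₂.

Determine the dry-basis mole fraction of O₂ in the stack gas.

Stoichiometric O₂ = 4.5 × 178 = 801 mol/min; O₂ fed = 801 × 1.910 = 1530 mol/min.
N₂ fed = 1530 × 79/21 = 5755 mol/min.
Fuel reacted = 0.726 × 178 → ξ = 129.2 mol/min.
Outlet (n = n₀ + ν ξ):
  C₃H₆: 178 − 1(129.2) = 48.77
  O₂: 1530 − 4.5(129.2) = 948.4
  N₂: 5755 (inert)
  CO₂: 0 + 3(129.2) = 387.7
  H₂O: 0 + 3(129.2) = 387.7
Dry total = 7140 mol/min; y_O₂ (dry) = 948.4 / 7140 = 0.1328.

0.133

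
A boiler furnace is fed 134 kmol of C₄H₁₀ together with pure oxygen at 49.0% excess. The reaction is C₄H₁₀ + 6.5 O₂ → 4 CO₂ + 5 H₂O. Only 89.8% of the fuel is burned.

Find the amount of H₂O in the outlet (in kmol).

Stoichiometric O₂ = 6.5 × 134 = 871 kmol; O₂ fed = 871 × 1.490 = 1298 kmol.
Fuel reacted = 0.898 × 134 → ξ = 120.3 kmol.
Outlet (n = n₀ + ν ξ):
  C₄H₁₀: 134 − 1(120.3) = 13.67
  O₂: 1298 − 6.5(120.3) = 515.6
  CO₂: 0 + 4(120.3) = 481.3
  H₂O: 0 + 5(120.3) = 601.7

602 kmol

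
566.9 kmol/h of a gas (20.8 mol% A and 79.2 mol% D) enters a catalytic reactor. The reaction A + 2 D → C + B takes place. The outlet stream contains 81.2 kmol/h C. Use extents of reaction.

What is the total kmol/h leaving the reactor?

486 kmol/h

For C: n = n₀ + 1ξ → 81.2 = 0 + 1ξ, giving ξ = 81.2 kmol/h.
Outlet amounts (n = n₀ + ν ξ):
  A: 117.9 − 1(81.2) = 36.72
  D: 449 − 2(81.2) = 286.6
  C: 0 + 1(81.2) = 81.2
  B: 0 + 1(81.2) = 81.2
Total out = 36.72 + 286.6 + 81.2 + 81.2 = 485.7 kmol/h.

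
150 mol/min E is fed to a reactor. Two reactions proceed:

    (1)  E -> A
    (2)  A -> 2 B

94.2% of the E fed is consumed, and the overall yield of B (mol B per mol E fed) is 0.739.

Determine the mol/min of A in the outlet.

Conversion of E: E consumed = 1ξ₁ = 0.942 × 150 → ξ₁ = 141.3 mol/min.
Yield of B: 2ξ₂ / 150 = 0.739 → ξ₂ = 55.42 mol/min.
Outlet amounts (n = n₀ + Σ ν·ξ):
  E: 150 − 1(141.3) = 8.7
  A: 0 + 1(141.3) − 1(55.42) = 85.87
  B: 0 + 2(55.42) = 110.8

85.9 mol/min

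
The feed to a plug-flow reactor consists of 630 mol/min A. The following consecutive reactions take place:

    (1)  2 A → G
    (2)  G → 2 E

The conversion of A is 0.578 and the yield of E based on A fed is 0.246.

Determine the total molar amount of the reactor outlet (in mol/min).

Conversion of A: A consumed = 2ξ₁ = 0.578 × 630 → ξ₁ = 182.1 mol/min.
Yield of E: 2ξ₂ / 630 = 0.246 → ξ₂ = 77.49 mol/min.
Outlet amounts (n = n₀ + Σ ν·ξ):
  A: 630 − 2(182.1) = 265.9
  G: 0 + 1(182.1) − 1(77.49) = 104.6
  E: 0 + 2(77.49) = 155
Total out = 265.9 + 104.6 + 155 = 525.4 mol/min.

525 mol/min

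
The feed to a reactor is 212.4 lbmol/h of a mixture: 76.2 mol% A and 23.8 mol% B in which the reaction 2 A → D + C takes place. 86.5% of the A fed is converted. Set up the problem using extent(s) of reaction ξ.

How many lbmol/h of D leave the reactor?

70 lbmol/h

A reacted = 0.865 × 161.8 = 140 lbmol/h; ν_A = −2, so ξ = 140/2 = 70 lbmol/h.
Outlet amounts (n = n₀ + ν ξ):
  A: 161.8 − 2(70) = 21.85
  D: 0 + 1(70) = 70
  C: 0 + 1(70) = 70
  B: 50.55 (inert)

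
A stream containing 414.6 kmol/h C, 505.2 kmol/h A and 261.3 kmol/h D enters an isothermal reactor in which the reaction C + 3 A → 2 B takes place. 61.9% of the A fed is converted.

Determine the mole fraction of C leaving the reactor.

0.319

A reacted = 0.619 × 505.2 = 312.7 kmol/h; ν_A = −3, so ξ = 312.7/3 = 104.2 kmol/h.
Outlet amounts (n = n₀ + ν ξ):
  C: 414.6 − 1(104.2) = 310.4
  A: 505.2 − 3(104.2) = 192.5
  B: 0 + 2(104.2) = 208.5
  D: 261.3 (inert)
Total out = 972.6 kmol/h; y_C = 310.4 / 972.6 = 0.3191.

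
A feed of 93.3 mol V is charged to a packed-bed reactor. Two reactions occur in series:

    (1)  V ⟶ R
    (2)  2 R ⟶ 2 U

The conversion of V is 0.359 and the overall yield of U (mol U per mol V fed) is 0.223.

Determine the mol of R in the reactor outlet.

Conversion of V: V consumed = 1ξ₁ = 0.359 × 93.3 → ξ₁ = 33.49 mol.
Yield of U: 2ξ₂ / 93.3 = 0.223 → ξ₂ = 10.4 mol.
Outlet amounts (n = n₀ + Σ ν·ξ):
  V: 93.3 − 1(33.49) = 59.81
  R: 0 + 1(33.49) − 2(10.4) = 12.69
  U: 0 + 2(10.4) = 20.81

12.7 mol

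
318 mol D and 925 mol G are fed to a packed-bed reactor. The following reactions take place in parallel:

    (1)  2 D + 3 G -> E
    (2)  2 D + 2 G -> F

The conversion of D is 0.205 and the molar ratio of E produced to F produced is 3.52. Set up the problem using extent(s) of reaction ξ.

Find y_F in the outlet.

Conversion of D: D consumed = 0.205 × 318 = 65.19 mol = 2ξ₁ + 2ξ₂.
Selectivity: 1ξ₁ / (1ξ₂) = 3.52 → ξ₁ = 3.52 ξ₂.
Substitute: (2·3.52 + 2) ξ₂ = 65.19 → ξ₂ = 7.211 mol, ξ₁ = 25.38 mol.
Outlet amounts (n = n₀ + Σ ν·ξ):
  D: 318 − 2(25.38) − 2(7.211) = 252.8
  G: 925 − 3(25.38) − 2(7.211) = 834.4
  E: 0 + 1(25.38) = 25.38
  F: 0 + 1(7.211) = 7.211
Total out = 1120 mol; y_F = 7.211 / 1120 = 0.00644.

0.00644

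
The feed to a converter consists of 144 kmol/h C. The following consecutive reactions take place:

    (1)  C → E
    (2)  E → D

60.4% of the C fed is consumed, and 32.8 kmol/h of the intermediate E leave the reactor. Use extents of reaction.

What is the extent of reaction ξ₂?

Conversion of C: C consumed = 1ξ₁ = 0.604 × 144 → ξ₁ = 86.98 kmol/h.
E balance: n_E = 0 + 1ξ₁ − 1ξ₂ = 32.8 → ξ₂ = (1·86.98 − 32.8)/1 = 54.18 kmol/h.
Outlet amounts (n = n₀ + Σ ν·ξ):
  C: 144 − 1(86.98) = 57.02
  E: 0 + 1(86.98) − 1(54.18) = 32.8
  D: 0 + 1(54.18) = 54.18

ξ₂ = 54.2 kmol/h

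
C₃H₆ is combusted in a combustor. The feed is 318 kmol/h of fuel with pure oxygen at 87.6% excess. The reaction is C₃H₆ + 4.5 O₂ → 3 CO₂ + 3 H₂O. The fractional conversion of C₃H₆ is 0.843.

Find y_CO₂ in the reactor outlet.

0.256

Stoichiometric O₂ = 4.5 × 318 = 1431 kmol/h; O₂ fed = 1431 × 1.876 = 2685 kmol/h.
Fuel reacted = 0.843 × 318 → ξ = 268.1 kmol/h.
Outlet (n = n₀ + ν ξ):
  C₃H₆: 318 − 1(268.1) = 49.93
  O₂: 2685 − 4.5(268.1) = 1478
  CO₂: 0 + 3(268.1) = 804.2
  H₂O: 0 + 3(268.1) = 804.2
Total out = 3137 kmol/h; y_CO₂ = 804.2 / 3137 = 0.2564.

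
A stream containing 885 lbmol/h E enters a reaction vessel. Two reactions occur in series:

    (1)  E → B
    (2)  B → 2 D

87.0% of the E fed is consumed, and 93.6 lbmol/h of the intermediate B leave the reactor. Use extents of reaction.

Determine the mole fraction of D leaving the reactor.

0.866

Conversion of E: E consumed = 1ξ₁ = 0.87 × 885 → ξ₁ = 770 lbmol/h.
B balance: n_B = 0 + 1ξ₁ − 1ξ₂ = 93.6 → ξ₂ = (1·770 − 93.6)/1 = 676.4 lbmol/h.
Outlet amounts (n = n₀ + Σ ν·ξ):
  E: 885 − 1(770) = 115
  B: 0 + 1(770) − 1(676.4) = 93.6
  D: 0 + 2(676.4) = 1353
Total out = 1561 lbmol/h; y_D = 1353 / 1561 = 0.8664.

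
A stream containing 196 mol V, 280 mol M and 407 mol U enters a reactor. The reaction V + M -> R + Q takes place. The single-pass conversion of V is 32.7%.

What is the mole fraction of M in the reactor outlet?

V reacted = 0.327 × 196 = 64.09 mol; ν_V = −1, so ξ = 64.09/1 = 64.09 mol.
Outlet amounts (n = n₀ + ν ξ):
  V: 196 − 1(64.09) = 131.9
  M: 280 − 1(64.09) = 215.9
  R: 0 + 1(64.09) = 64.09
  Q: 0 + 1(64.09) = 64.09
  U: 407 (inert)
Total out = 883 mol; y_M = 215.9 / 883 = 0.2445.

0.245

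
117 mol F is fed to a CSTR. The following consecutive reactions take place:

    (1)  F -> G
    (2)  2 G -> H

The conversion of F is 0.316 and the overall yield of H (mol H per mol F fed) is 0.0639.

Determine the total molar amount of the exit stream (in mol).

Conversion of F: F consumed = 1ξ₁ = 0.316 × 117 → ξ₁ = 36.97 mol.
Yield of H: 1ξ₂ / 117 = 0.0639 → ξ₂ = 7.476 mol.
Outlet amounts (n = n₀ + Σ ν·ξ):
  F: 117 − 1(36.97) = 80.03
  G: 0 + 1(36.97) − 2(7.476) = 22.02
  H: 0 + 1(7.476) = 7.476
Total out = 80.03 + 22.02 + 7.476 = 109.5 mol.

110 mol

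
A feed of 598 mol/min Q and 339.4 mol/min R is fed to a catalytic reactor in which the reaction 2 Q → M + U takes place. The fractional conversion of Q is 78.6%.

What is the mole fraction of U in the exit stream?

Q reacted = 0.786 × 598 = 470 mol/min; ν_Q = −2, so ξ = 470/2 = 235 mol/min.
Outlet amounts (n = n₀ + ν ξ):
  Q: 598 − 2(235) = 128
  M: 0 + 1(235) = 235
  U: 0 + 1(235) = 235
  R: 339.4 (inert)
Total out = 937.4 mol/min; y_U = 235 / 937.4 = 0.2507.

0.251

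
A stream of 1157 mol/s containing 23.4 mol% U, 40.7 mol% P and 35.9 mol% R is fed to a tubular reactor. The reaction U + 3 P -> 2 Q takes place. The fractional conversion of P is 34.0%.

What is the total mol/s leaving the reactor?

1050 mol/s

P reacted = 0.34 × 470.9 = 160.1 mol/s; ν_P = −3, so ξ = 160.1/3 = 53.37 mol/s.
Outlet amounts (n = n₀ + ν ξ):
  U: 270.7 − 1(53.37) = 217.4
  P: 470.9 − 3(53.37) = 310.8
  Q: 0 + 2(53.37) = 106.7
  R: 415.4 (inert)
Total out = 217.4 + 310.8 + 106.7 + 415.4 = 1050 mol/s.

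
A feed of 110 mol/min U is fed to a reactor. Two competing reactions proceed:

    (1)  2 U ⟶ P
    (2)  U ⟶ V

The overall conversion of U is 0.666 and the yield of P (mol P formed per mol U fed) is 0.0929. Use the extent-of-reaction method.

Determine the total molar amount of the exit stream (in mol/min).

Yield of P: 1ξ₁ / 110 = 0.0929 → ξ₁ = 10.22 mol/min.
Conversion of U: 2ξ₁ + 1ξ₂ = 0.666 × 110 = 73.26 → ξ₂ = 52.82 mol/min.
Outlet amounts (n = n₀ + Σ ν·ξ):
  U: 110 − 2(10.22) − 1(52.82) = 36.74
  P: 0 + 1(10.22) = 10.22
  V: 0 + 1(52.82) = 52.82
Total out = 36.74 + 10.22 + 52.82 = 99.78 mol/min.

99.8 mol/min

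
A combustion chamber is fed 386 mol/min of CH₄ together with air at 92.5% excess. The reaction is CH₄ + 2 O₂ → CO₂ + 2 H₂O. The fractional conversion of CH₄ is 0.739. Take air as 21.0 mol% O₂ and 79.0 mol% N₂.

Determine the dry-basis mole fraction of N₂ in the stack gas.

0.811

Stoichiometric O₂ = 2 × 386 = 772 mol/min; O₂ fed = 772 × 1.925 = 1486 mol/min.
N₂ fed = 1486 × 79/21 = 5591 mol/min.
Fuel reacted = 0.739 × 386 → ξ = 285.3 mol/min.
Outlet (n = n₀ + ν ξ):
  CH₄: 386 − 1(285.3) = 100.7
  O₂: 1486 − 2(285.3) = 915.6
  N₂: 5591 (inert)
  CO₂: 0 + 1(285.3) = 285.3
  H₂O: 0 + 2(285.3) = 570.5
Dry total = 6892 mol/min; y_N₂ (dry) = 5591 / 6892 = 0.8111.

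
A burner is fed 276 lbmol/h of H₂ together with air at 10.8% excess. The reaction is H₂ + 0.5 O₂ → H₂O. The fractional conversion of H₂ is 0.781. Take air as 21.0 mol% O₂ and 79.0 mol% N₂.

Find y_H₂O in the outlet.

0.24

Stoichiometric O₂ = 0.5 × 276 = 138 lbmol/h; O₂ fed = 138 × 1.108 = 152.9 lbmol/h.
N₂ fed = 152.9 × 79/21 = 575.2 lbmol/h.
Fuel reacted = 0.781 × 276 → ξ = 215.6 lbmol/h.
Outlet (n = n₀ + ν ξ):
  H₂: 276 − 1(215.6) = 60.44
  O₂: 152.9 − 0.5(215.6) = 45.13
  N₂: 575.2 (inert)
  H₂O: 0 + 1(215.6) = 215.6
Total out = 896.3 lbmol/h; y_H₂O = 215.6 / 896.3 = 0.2405.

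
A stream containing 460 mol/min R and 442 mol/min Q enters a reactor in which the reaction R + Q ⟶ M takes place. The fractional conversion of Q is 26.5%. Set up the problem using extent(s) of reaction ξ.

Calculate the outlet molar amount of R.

343 mol/min

Q reacted = 0.265 × 442 = 117.1 mol/min; ν_Q = −1, so ξ = 117.1/1 = 117.1 mol/min.
Outlet amounts (n = n₀ + ν ξ):
  R: 460 − 1(117.1) = 342.9
  Q: 442 − 1(117.1) = 324.9
  M: 0 + 1(117.1) = 117.1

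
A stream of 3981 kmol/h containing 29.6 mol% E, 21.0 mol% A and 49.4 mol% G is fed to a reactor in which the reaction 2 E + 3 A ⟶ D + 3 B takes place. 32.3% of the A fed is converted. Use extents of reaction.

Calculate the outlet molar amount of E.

998 kmol/h

A reacted = 0.323 × 836 = 270 kmol/h; ν_A = −3, so ξ = 270/3 = 90.01 kmol/h.
Outlet amounts (n = n₀ + ν ξ):
  E: 1178 − 2(90.01) = 998.4
  A: 836 − 3(90.01) = 566
  D: 0 + 1(90.01) = 90.01
  B: 0 + 3(90.01) = 270
  G: 1967 (inert)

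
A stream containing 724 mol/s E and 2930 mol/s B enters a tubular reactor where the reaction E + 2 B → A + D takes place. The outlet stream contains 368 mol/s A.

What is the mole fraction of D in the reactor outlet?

0.112

For A: n = n₀ + 1ξ → 368 = 0 + 1ξ, giving ξ = 368 mol/s.
Outlet amounts (n = n₀ + ν ξ):
  E: 724 − 1(368) = 356
  B: 2930 − 2(368) = 2194
  A: 0 + 1(368) = 368
  D: 0 + 1(368) = 368
Total out = 3286 mol/s; y_D = 368 / 3286 = 0.112.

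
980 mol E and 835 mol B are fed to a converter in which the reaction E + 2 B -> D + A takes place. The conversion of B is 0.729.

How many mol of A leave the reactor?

B reacted = 0.729 × 835 = 608.7 mol; ν_B = −2, so ξ = 608.7/2 = 304.4 mol.
Outlet amounts (n = n₀ + ν ξ):
  E: 980 − 1(304.4) = 675.6
  B: 835 − 2(304.4) = 226.3
  D: 0 + 1(304.4) = 304.4
  A: 0 + 1(304.4) = 304.4

304 mol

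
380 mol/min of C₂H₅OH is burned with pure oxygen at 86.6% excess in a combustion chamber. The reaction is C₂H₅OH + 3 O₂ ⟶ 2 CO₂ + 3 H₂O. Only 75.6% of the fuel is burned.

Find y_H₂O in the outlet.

0.308

Stoichiometric O₂ = 3 × 380 = 1140 mol/min; O₂ fed = 1140 × 1.866 = 2127 mol/min.
Fuel reacted = 0.756 × 380 → ξ = 287.3 mol/min.
Outlet (n = n₀ + ν ξ):
  C₂H₅OH: 380 − 1(287.3) = 92.72
  O₂: 2127 − 3(287.3) = 1265
  CO₂: 0 + 2(287.3) = 574.6
  H₂O: 0 + 3(287.3) = 861.8
Total out = 2795 mol/min; y_H₂O = 861.8 / 2795 = 0.3084.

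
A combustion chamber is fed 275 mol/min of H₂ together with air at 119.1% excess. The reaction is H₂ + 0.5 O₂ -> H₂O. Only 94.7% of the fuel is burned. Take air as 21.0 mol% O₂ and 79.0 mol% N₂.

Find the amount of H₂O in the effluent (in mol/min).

Stoichiometric O₂ = 0.5 × 275 = 137.5 mol/min; O₂ fed = 137.5 × 2.191 = 301.3 mol/min.
N₂ fed = 301.3 × 79/21 = 1133 mol/min.
Fuel reacted = 0.947 × 275 → ξ = 260.4 mol/min.
Outlet (n = n₀ + ν ξ):
  H₂: 275 − 1(260.4) = 14.57
  O₂: 301.3 − 0.5(260.4) = 171
  N₂: 1133 (inert)
  H₂O: 0 + 1(260.4) = 260.4

260 mol/min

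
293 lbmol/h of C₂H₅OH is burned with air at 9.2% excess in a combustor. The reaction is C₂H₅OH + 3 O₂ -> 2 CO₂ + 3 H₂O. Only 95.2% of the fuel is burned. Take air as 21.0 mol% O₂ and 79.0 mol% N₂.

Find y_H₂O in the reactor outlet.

0.163

Stoichiometric O₂ = 3 × 293 = 879 lbmol/h; O₂ fed = 879 × 1.092 = 959.9 lbmol/h.
N₂ fed = 959.9 × 79/21 = 3611 lbmol/h.
Fuel reacted = 0.952 × 293 → ξ = 278.9 lbmol/h.
Outlet (n = n₀ + ν ξ):
  C₂H₅OH: 293 − 1(278.9) = 14.06
  O₂: 959.9 − 3(278.9) = 123.1
  N₂: 3611 (inert)
  CO₂: 0 + 2(278.9) = 557.9
  H₂O: 0 + 3(278.9) = 836.8
Total out = 5143 lbmol/h; y_H₂O = 836.8 / 5143 = 0.1627.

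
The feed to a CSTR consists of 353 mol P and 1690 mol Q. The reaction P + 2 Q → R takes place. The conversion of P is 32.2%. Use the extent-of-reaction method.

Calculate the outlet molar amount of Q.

1460 mol

P reacted = 0.322 × 353 = 113.7 mol; ν_P = −1, so ξ = 113.7/1 = 113.7 mol.
Outlet amounts (n = n₀ + ν ξ):
  P: 353 − 1(113.7) = 239.3
  Q: 1690 − 2(113.7) = 1463
  R: 0 + 1(113.7) = 113.7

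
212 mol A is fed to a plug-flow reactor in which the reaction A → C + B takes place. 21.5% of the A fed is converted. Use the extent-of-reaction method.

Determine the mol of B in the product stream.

45.6 mol

A reacted = 0.215 × 212 = 45.58 mol; ν_A = −1, so ξ = 45.58/1 = 45.58 mol.
Outlet amounts (n = n₀ + ν ξ):
  A: 212 − 1(45.58) = 166.4
  C: 0 + 1(45.58) = 45.58
  B: 0 + 1(45.58) = 45.58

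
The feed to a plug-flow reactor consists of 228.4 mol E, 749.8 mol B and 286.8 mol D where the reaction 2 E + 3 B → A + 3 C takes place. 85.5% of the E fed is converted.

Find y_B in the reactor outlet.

E reacted = 0.855 × 228.4 = 195.3 mol; ν_E = −2, so ξ = 195.3/2 = 97.64 mol.
Outlet amounts (n = n₀ + ν ξ):
  E: 228.4 − 2(97.64) = 33.12
  B: 749.8 − 3(97.64) = 456.9
  A: 0 + 1(97.64) = 97.64
  C: 0 + 3(97.64) = 292.9
  D: 286.8 (inert)
Total out = 1167 mol; y_B = 456.9 / 1167 = 0.3914.

0.391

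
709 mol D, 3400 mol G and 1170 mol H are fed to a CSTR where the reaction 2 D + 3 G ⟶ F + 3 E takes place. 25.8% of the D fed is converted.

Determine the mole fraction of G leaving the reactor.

D reacted = 0.258 × 709 = 182.9 mol; ν_D = −2, so ξ = 182.9/2 = 91.46 mol.
Outlet amounts (n = n₀ + ν ξ):
  D: 709 − 2(91.46) = 526.1
  G: 3400 − 3(91.46) = 3126
  F: 0 + 1(91.46) = 91.46
  E: 0 + 3(91.46) = 274.4
  H: 1170 (inert)
Total out = 5188 mol; y_G = 3126 / 5188 = 0.6025.

0.603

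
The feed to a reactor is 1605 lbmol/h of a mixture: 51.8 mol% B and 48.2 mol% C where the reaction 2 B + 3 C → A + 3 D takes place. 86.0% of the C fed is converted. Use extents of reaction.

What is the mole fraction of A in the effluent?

C reacted = 0.86 × 773.6 = 665.3 lbmol/h; ν_C = −3, so ξ = 665.3/3 = 221.8 lbmol/h.
Outlet amounts (n = n₀ + ν ξ):
  B: 831.4 − 2(221.8) = 387.9
  C: 773.6 − 3(221.8) = 108.3
  A: 0 + 1(221.8) = 221.8
  D: 0 + 3(221.8) = 665.3
Total out = 1383 lbmol/h; y_A = 221.8 / 1383 = 0.1603.

0.16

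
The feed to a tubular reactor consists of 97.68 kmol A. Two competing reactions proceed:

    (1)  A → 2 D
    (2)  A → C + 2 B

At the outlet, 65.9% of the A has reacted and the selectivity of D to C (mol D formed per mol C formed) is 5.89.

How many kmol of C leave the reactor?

Conversion of A: A consumed = 0.659 × 97.68 = 64.37 kmol = 1ξ₁ + 1ξ₂.
Selectivity: 2ξ₁ / (1ξ₂) = 5.89 → ξ₁ = 2.945 ξ₂.
Substitute: (1·2.945 + 1) ξ₂ = 64.37 → ξ₂ = 16.32 kmol, ξ₁ = 48.05 kmol.
Outlet amounts (n = n₀ + Σ ν·ξ):
  A: 97.68 − 1(48.05) − 1(16.32) = 33.31
  D: 0 + 2(48.05) = 96.11
  C: 0 + 1(16.32) = 16.32
  B: 0 + 2(16.32) = 32.63

16.3 kmol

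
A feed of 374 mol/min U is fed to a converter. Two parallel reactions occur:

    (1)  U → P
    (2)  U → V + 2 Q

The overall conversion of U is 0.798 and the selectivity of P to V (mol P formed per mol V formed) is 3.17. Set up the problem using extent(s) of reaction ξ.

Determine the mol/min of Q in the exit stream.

143 mol/min

Conversion of U: U consumed = 0.798 × 374 = 298.5 mol/min = 1ξ₁ + 1ξ₂.
Selectivity: 1ξ₁ / (1ξ₂) = 3.17 → ξ₁ = 3.17 ξ₂.
Substitute: (1·3.17 + 1) ξ₂ = 298.5 → ξ₂ = 71.57 mol/min, ξ₁ = 226.9 mol/min.
Outlet amounts (n = n₀ + Σ ν·ξ):
  U: 374 − 1(226.9) − 1(71.57) = 75.55
  P: 0 + 1(226.9) = 226.9
  V: 0 + 1(71.57) = 71.57
  Q: 0 + 2(71.57) = 143.1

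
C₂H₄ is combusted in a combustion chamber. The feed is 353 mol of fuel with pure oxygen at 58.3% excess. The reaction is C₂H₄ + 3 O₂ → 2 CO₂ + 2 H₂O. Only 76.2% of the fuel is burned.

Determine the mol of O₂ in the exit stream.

869 mol

Stoichiometric O₂ = 3 × 353 = 1059 mol; O₂ fed = 1059 × 1.583 = 1676 mol.
Fuel reacted = 0.762 × 353 → ξ = 269 mol.
Outlet (n = n₀ + ν ξ):
  C₂H₄: 353 − 1(269) = 84.01
  O₂: 1676 − 3(269) = 869.4
  CO₂: 0 + 2(269) = 538
  H₂O: 0 + 2(269) = 538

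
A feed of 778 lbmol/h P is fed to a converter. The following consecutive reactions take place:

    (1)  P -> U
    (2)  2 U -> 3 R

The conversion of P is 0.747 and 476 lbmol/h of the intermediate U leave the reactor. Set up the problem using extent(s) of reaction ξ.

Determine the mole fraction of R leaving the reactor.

Conversion of P: P consumed = 1ξ₁ = 0.747 × 778 → ξ₁ = 581.2 lbmol/h.
U balance: n_U = 0 + 1ξ₁ − 2ξ₂ = 476 → ξ₂ = (1·581.2 − 476)/2 = 52.58 lbmol/h.
Outlet amounts (n = n₀ + Σ ν·ξ):
  P: 778 − 1(581.2) = 196.8
  U: 0 + 1(581.2) − 2(52.58) = 476
  R: 0 + 3(52.58) = 157.7
Total out = 830.6 lbmol/h; y_R = 157.7 / 830.6 = 0.1899.

0.19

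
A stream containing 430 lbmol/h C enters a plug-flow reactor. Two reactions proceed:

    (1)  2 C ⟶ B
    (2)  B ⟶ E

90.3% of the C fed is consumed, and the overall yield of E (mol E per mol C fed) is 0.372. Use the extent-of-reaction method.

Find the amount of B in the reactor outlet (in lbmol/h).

Conversion of C: C consumed = 2ξ₁ = 0.903 × 430 → ξ₁ = 194.1 lbmol/h.
Yield of E: 1ξ₂ / 430 = 0.372 → ξ₂ = 160 lbmol/h.
Outlet amounts (n = n₀ + Σ ν·ξ):
  C: 430 − 2(194.1) = 41.71
  B: 0 + 1(194.1) − 1(160) = 34.19
  E: 0 + 1(160) = 160

34.2 lbmol/h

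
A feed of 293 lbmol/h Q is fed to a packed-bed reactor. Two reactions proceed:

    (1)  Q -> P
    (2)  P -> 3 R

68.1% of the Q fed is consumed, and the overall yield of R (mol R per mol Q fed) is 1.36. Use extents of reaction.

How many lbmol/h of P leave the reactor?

Conversion of Q: Q consumed = 1ξ₁ = 0.681 × 293 → ξ₁ = 199.5 lbmol/h.
Yield of R: 3ξ₂ / 293 = 1.36 → ξ₂ = 132.8 lbmol/h.
Outlet amounts (n = n₀ + Σ ν·ξ):
  Q: 293 − 1(199.5) = 93.47
  P: 0 + 1(199.5) − 1(132.8) = 66.71
  R: 0 + 3(132.8) = 398.5

66.7 lbmol/h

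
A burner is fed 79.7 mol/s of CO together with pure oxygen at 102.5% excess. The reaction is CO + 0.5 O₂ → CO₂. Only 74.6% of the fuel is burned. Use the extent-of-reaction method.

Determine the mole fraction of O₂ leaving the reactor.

Stoichiometric O₂ = 0.5 × 79.7 = 39.85 mol/s; O₂ fed = 39.85 × 2.025 = 80.7 mol/s.
Fuel reacted = 0.746 × 79.7 → ξ = 59.46 mol/s.
Outlet (n = n₀ + ν ξ):
  CO: 79.7 − 1(59.46) = 20.24
  O₂: 80.7 − 0.5(59.46) = 50.97
  CO₂: 0 + 1(59.46) = 59.46
Total out = 130.7 mol/s; y_O₂ = 50.97 / 130.7 = 0.3901.

0.39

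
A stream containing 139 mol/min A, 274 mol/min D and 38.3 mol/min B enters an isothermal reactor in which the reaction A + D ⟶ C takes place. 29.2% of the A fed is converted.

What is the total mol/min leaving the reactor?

411 mol/min

A reacted = 0.292 × 139 = 40.59 mol/min; ν_A = −1, so ξ = 40.59/1 = 40.59 mol/min.
Outlet amounts (n = n₀ + ν ξ):
  A: 139 − 1(40.59) = 98.41
  D: 274 − 1(40.59) = 233.4
  C: 0 + 1(40.59) = 40.59
  B: 38.3 (inert)
Total out = 98.41 + 233.4 + 40.59 + 38.3 = 410.7 mol/min.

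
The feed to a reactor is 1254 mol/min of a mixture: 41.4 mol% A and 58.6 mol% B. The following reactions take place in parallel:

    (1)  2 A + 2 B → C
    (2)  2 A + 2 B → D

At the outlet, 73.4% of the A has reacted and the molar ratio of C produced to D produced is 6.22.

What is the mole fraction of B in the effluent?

Conversion of A: A consumed = 0.734 × 519.2 = 381.1 mol/min = 2ξ₁ + 2ξ₂.
Selectivity: 1ξ₁ / (1ξ₂) = 6.22 → ξ₁ = 6.22 ξ₂.
Substitute: (2·6.22 + 2) ξ₂ = 381.1 → ξ₂ = 26.39 mol/min, ξ₁ = 164.1 mol/min.
Outlet amounts (n = n₀ + Σ ν·ξ):
  A: 519.2 − 2(164.1) − 2(26.39) = 138.1
  B: 734.8 − 2(164.1) − 2(26.39) = 353.8
  C: 0 + 1(164.1) = 164.1
  D: 0 + 1(26.39) = 26.39
Total out = 682.4 mol/min; y_B = 353.8 / 682.4 = 0.5184.

0.518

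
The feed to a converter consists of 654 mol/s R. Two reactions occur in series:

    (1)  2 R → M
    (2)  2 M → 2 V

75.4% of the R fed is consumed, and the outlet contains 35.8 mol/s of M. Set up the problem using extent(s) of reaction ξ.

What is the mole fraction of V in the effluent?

0.517

Conversion of R: R consumed = 2ξ₁ = 0.754 × 654 → ξ₁ = 246.6 mol/s.
M balance: n_M = 0 + 1ξ₁ − 2ξ₂ = 35.8 → ξ₂ = (1·246.6 − 35.8)/2 = 105.4 mol/s.
Outlet amounts (n = n₀ + Σ ν·ξ):
  R: 654 − 2(246.6) = 160.9
  M: 0 + 1(246.6) − 2(105.4) = 35.8
  V: 0 + 2(105.4) = 210.8
Total out = 407.4 mol/s; y_V = 210.8 / 407.4 = 0.5173.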